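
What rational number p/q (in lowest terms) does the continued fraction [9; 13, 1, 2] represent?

Start with 2.
1 + 1/(2/1) = 1 + 1/2 = 3/2
13 + 1/(3/2) = 13 + 2/3 = 41/3
9 + 1/(41/3) = 9 + 3/41 = 372/41

372/41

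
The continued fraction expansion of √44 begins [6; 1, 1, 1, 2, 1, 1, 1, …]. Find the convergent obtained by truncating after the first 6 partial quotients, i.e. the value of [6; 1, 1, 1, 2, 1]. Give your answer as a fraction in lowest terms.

a_0 = 6: 6/1
a_1 = 1: 7/1
a_2 = 1: 13/2
a_3 = 1: 20/3
a_4 = 2: 53/8
a_5 = 1: 73/11

73/11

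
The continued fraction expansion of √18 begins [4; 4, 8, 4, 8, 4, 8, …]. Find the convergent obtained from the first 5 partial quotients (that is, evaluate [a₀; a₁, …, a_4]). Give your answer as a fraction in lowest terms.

4756/1121

Start with 8.
4 + 1/(8/1) = 4 + 1/8 = 33/8
8 + 1/(33/8) = 8 + 8/33 = 272/33
4 + 1/(272/33) = 4 + 33/272 = 1121/272
4 + 1/(1121/272) = 4 + 272/1121 = 4756/1121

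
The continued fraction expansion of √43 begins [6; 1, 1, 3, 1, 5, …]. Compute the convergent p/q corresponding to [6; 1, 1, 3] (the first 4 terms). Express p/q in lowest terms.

Start with 3.
1 + 1/(3/1) = 1 + 1/3 = 4/3
1 + 1/(4/3) = 1 + 3/4 = 7/4
6 + 1/(7/4) = 6 + 4/7 = 46/7

46/7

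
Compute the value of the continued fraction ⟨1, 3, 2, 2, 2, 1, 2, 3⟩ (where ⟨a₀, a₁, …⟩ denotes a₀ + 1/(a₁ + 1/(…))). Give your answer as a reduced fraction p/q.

684/529

Start with 3.
2 + 1/(3/1) = 2 + 1/3 = 7/3
1 + 1/(7/3) = 1 + 3/7 = 10/7
2 + 1/(10/7) = 2 + 7/10 = 27/10
2 + 1/(27/10) = 2 + 10/27 = 64/27
2 + 1/(64/27) = 2 + 27/64 = 155/64
3 + 1/(155/64) = 3 + 64/155 = 529/155
1 + 1/(529/155) = 1 + 155/529 = 684/529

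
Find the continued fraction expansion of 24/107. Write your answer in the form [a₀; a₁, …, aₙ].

[0; 4, 2, 5, 2]

⌊24/107⌋ = 0, remainder 24
⌊107/24⌋ = 4, remainder 11
⌊24/11⌋ = 2, remainder 2
⌊11/2⌋ = 5, remainder 1
⌊2/1⌋ = 2, remainder 0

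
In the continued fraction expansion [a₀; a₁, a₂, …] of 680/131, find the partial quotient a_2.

680 ÷ 131 → quotient 5, remainder 25
131 ÷ 25 → quotient 5, remainder 6
25 ÷ 6 → quotient 4, remainder 1

4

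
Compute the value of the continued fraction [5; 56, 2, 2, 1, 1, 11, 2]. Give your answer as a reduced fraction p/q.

a_0 = 5: 5/1
a_1 = 56: 281/56
a_2 = 2: 567/113
a_3 = 2: 1415/282
a_4 = 1: 1982/395
a_5 = 1: 3397/677
a_6 = 11: 39349/7842
a_7 = 2: 82095/16361

82095/16361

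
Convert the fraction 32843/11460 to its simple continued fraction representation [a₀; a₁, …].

[2; 1, 6, 2, 5, 5, 5, 5]

Repeatedly divide and take the remainder:
32843 = 2·11460 + 9923, so a_0 = 2
11460 = 1·9923 + 1537, so a_1 = 1
9923 = 6·1537 + 701, so a_2 = 6
1537 = 2·701 + 135, so a_3 = 2
701 = 5·135 + 26, so a_4 = 5
135 = 5·26 + 5, so a_5 = 5
26 = 5·5 + 1, so a_6 = 5
5 = 5·1 + 0, so a_7 = 5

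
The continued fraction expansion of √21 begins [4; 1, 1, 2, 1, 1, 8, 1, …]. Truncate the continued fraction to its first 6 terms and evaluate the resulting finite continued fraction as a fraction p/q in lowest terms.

55/12

Build up convergents one term at a time:
a_0 = 4: 4/1
a_1 = 1: 5/1
a_2 = 1: 9/2
a_3 = 2: 23/5
a_4 = 1: 32/7
a_5 = 1: 55/12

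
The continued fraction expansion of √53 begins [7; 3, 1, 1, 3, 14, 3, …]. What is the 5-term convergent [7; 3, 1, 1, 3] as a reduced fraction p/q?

182/25

Start with 3.
1 + 1/(3/1) = 1 + 1/3 = 4/3
1 + 1/(4/3) = 1 + 3/4 = 7/4
3 + 1/(7/4) = 3 + 4/7 = 25/7
7 + 1/(25/7) = 7 + 7/25 = 182/25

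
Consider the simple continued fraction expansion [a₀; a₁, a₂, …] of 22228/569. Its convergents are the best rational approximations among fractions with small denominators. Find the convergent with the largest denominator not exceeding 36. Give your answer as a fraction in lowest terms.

a_0 = 39: 39/1  (≤ bound)
a_1 = 15: 586/15  (≤ bound)
a_2 = 2: 1211/31  (≤ bound)
a_3 = 1: 1797/46  (> 36, stop)

1211/31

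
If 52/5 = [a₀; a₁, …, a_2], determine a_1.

2

⌊52/5⌋ = 10, remainder 2
⌊5/2⌋ = 2, remainder 1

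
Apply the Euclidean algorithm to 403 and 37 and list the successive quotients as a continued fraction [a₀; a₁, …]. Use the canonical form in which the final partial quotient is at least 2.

[10; 1, 8, 4]

⌊403/37⌋ = 10, remainder 33
⌊37/33⌋ = 1, remainder 4
⌊33/4⌋ = 8, remainder 1
⌊4/1⌋ = 4, remainder 0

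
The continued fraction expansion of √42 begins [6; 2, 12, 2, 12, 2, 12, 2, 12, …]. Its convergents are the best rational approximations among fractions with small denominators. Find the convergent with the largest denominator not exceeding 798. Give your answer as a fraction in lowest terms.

List convergents until the denominator exceeds the bound:
a_0 = 6: 6/1  (≤ bound)
a_1 = 2: 13/2  (≤ bound)
a_2 = 12: 162/25  (≤ bound)
a_3 = 2: 337/52  (≤ bound)
a_4 = 12: 4206/649  (≤ bound)
a_5 = 2: 8749/1350  (> 798, stop)

4206/649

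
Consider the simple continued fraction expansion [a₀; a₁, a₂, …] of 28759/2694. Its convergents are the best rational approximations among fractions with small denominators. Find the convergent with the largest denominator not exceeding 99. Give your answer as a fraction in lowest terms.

a_0 = 10: 10/1  (≤ bound)
a_1 = 1: 11/1  (≤ bound)
a_2 = 2: 32/3  (≤ bound)
a_3 = 12: 395/37  (≤ bound)
a_4 = 1: 427/40  (≤ bound)
a_5 = 2: 1249/117  (> 99, stop)

427/40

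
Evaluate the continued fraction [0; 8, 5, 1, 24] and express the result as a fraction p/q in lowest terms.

Collapse the nested fraction from the inside out:
Start with 24.
1 + 1/(24/1) = 1 + 1/24 = 25/24
5 + 1/(25/24) = 5 + 24/25 = 149/25
8 + 1/(149/25) = 8 + 25/149 = 1217/149
0 + 1/(1217/149) = 0 + 149/1217 = 149/1217

149/1217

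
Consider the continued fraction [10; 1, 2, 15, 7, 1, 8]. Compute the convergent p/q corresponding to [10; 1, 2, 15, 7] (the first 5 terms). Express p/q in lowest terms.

a_0 = 10: 10/1
a_1 = 1: 11/1
a_2 = 2: 32/3
a_3 = 15: 491/46
a_4 = 7: 3469/325

3469/325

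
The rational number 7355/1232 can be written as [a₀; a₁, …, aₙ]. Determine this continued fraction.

⌊7355/1232⌋ = 5, remainder 1195
⌊1232/1195⌋ = 1, remainder 37
⌊1195/37⌋ = 32, remainder 11
⌊37/11⌋ = 3, remainder 4
⌊11/4⌋ = 2, remainder 3
⌊4/3⌋ = 1, remainder 1
⌊3/1⌋ = 3, remainder 0

[5; 1, 32, 3, 2, 1, 3]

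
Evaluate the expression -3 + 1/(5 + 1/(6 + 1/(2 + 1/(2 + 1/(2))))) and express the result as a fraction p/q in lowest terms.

-1114/397

Use the convergent recurrence hₖ = aₖ·hₖ₋₁ + hₖ₋₂ (and likewise for the denominators kₖ):
a_0 = -3: -3/1
a_1 = 5: -14/5
a_2 = 6: -87/31
a_3 = 2: -188/67
a_4 = 2: -463/165
a_5 = 2: -1114/397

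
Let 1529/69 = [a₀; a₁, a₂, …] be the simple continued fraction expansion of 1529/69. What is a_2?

Repeatedly divide and take the remainder:
1529 ÷ 69 → quotient 22, remainder 11
69 ÷ 11 → quotient 6, remainder 3
11 ÷ 3 → quotient 3, remainder 2

3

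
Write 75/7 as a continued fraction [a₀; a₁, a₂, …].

[10; 1, 2, 2]

Apply division with remainder until the remainder is 0:
75 ÷ 7 → quotient 10, remainder 5
7 ÷ 5 → quotient 1, remainder 2
5 ÷ 2 → quotient 2, remainder 1
2 ÷ 1 → quotient 2, remainder 0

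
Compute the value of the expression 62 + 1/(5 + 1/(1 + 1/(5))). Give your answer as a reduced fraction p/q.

2176/35

Compute successive convergents:
a_0 = 62: 62/1
a_1 = 5: 311/5
a_2 = 1: 373/6
a_3 = 5: 2176/35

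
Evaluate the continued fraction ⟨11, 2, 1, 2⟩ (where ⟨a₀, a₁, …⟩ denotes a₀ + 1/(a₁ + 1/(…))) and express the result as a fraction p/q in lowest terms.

Use the convergent recurrence hₖ = aₖ·hₖ₋₁ + hₖ₋₂ (and likewise for the denominators kₖ):
a_0 = 11: 11/1
a_1 = 2: 23/2
a_2 = 1: 34/3
a_3 = 2: 91/8

91/8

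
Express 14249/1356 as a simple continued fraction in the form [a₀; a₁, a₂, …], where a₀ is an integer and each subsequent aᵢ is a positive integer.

[10; 1, 1, 30, 3, 7]

14249 ÷ 1356 → quotient 10, remainder 689
1356 ÷ 689 → quotient 1, remainder 667
689 ÷ 667 → quotient 1, remainder 22
667 ÷ 22 → quotient 30, remainder 7
22 ÷ 7 → quotient 3, remainder 1
7 ÷ 1 → quotient 7, remainder 0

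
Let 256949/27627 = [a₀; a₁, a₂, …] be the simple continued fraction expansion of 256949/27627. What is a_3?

Apply division with remainder until the remainder is 0:
256949 = 9·27627 + 8306, so a_0 = 9
27627 = 3·8306 + 2709, so a_1 = 3
8306 = 3·2709 + 179, so a_2 = 3
2709 = 15·179 + 24, so a_3 = 15

15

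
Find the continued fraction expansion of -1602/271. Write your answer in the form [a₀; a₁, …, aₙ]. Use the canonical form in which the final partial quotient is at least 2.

⌊-1602/271⌋ = -6, remainder 24
⌊271/24⌋ = 11, remainder 7
⌊24/7⌋ = 3, remainder 3
⌊7/3⌋ = 2, remainder 1
⌊3/1⌋ = 3, remainder 0

[-6; 11, 3, 2, 3]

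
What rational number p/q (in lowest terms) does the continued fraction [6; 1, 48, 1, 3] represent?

Compute successive convergents:
a_0 = 6: 6/1
a_1 = 1: 7/1
a_2 = 48: 342/49
a_3 = 1: 349/50
a_4 = 3: 1389/199

1389/199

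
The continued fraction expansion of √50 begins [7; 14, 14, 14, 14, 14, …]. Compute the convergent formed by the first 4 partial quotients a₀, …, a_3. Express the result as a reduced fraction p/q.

Start with 14.
14 + 1/(14/1) = 14 + 1/14 = 197/14
14 + 1/(197/14) = 14 + 14/197 = 2772/197
7 + 1/(2772/197) = 7 + 197/2772 = 19601/2772

19601/2772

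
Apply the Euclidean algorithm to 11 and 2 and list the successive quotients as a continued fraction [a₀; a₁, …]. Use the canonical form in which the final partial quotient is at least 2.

[5; 2]

11 = 5·2 + 1, so a_0 = 5
2 = 2·1 + 0, so a_1 = 2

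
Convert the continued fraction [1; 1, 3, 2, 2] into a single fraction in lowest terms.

Start with 2.
2 + 1/(2/1) = 2 + 1/2 = 5/2
3 + 1/(5/2) = 3 + 2/5 = 17/5
1 + 1/(17/5) = 1 + 5/17 = 22/17
1 + 1/(22/17) = 1 + 17/22 = 39/22

39/22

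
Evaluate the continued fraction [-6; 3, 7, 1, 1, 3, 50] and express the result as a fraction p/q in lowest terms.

-47417/8347

Start with 50.
3 + 1/(50/1) = 3 + 1/50 = 151/50
1 + 1/(151/50) = 1 + 50/151 = 201/151
1 + 1/(201/151) = 1 + 151/201 = 352/201
7 + 1/(352/201) = 7 + 201/352 = 2665/352
3 + 1/(2665/352) = 3 + 352/2665 = 8347/2665
-6 + 1/(8347/2665) = -6 + 2665/8347 = -47417/8347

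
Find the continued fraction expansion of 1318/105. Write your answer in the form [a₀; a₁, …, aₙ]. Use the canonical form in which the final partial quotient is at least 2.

Run the Euclidean algorithm, recording each quotient:
1318 ÷ 105 → quotient 12, remainder 58
105 ÷ 58 → quotient 1, remainder 47
58 ÷ 47 → quotient 1, remainder 11
47 ÷ 11 → quotient 4, remainder 3
11 ÷ 3 → quotient 3, remainder 2
3 ÷ 2 → quotient 1, remainder 1
2 ÷ 1 → quotient 2, remainder 0

[12; 1, 1, 4, 3, 1, 2]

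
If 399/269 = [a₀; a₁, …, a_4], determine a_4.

⌊399/269⌋ = 1, remainder 130
⌊269/130⌋ = 2, remainder 9
⌊130/9⌋ = 14, remainder 4
⌊9/4⌋ = 2, remainder 1
⌊4/1⌋ = 4, remainder 0

4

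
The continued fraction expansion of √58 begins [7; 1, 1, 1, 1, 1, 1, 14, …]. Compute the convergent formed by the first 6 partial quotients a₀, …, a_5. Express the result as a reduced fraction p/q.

61/8

Start with 1.
1 + 1/(1/1) = 1 + 1/1 = 2/1
1 + 1/(2/1) = 1 + 1/2 = 3/2
1 + 1/(3/2) = 1 + 2/3 = 5/3
1 + 1/(5/3) = 1 + 3/5 = 8/5
7 + 1/(8/5) = 7 + 5/8 = 61/8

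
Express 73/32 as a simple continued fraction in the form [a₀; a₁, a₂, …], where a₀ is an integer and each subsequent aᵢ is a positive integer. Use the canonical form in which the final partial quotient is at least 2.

[2; 3, 1, 1, 4]

73 ÷ 32 → quotient 2, remainder 9
32 ÷ 9 → quotient 3, remainder 5
9 ÷ 5 → quotient 1, remainder 4
5 ÷ 4 → quotient 1, remainder 1
4 ÷ 1 → quotient 4, remainder 0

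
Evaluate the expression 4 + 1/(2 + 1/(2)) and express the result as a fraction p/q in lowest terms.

22/5

Work from the innermost term outward:
Start with 2.
2 + 1/(2/1) = 2 + 1/2 = 5/2
4 + 1/(5/2) = 4 + 2/5 = 22/5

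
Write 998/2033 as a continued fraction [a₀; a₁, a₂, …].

[0; 2, 26, 1, 36]

998 = 0·2033 + 998, so a_0 = 0
2033 = 2·998 + 37, so a_1 = 2
998 = 26·37 + 36, so a_2 = 26
37 = 1·36 + 1, so a_3 = 1
36 = 36·1 + 0, so a_4 = 36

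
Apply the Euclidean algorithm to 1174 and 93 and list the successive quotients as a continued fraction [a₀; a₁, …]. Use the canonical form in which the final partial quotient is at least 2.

[12; 1, 1, 1, 1, 1, 11]

⌊1174/93⌋ = 12, remainder 58
⌊93/58⌋ = 1, remainder 35
⌊58/35⌋ = 1, remainder 23
⌊35/23⌋ = 1, remainder 12
⌊23/12⌋ = 1, remainder 11
⌊12/11⌋ = 1, remainder 1
⌊11/1⌋ = 11, remainder 0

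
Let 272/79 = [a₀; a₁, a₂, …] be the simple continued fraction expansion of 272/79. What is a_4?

⌊272/79⌋ = 3, remainder 35
⌊79/35⌋ = 2, remainder 9
⌊35/9⌋ = 3, remainder 8
⌊9/8⌋ = 1, remainder 1
⌊8/1⌋ = 8, remainder 0

8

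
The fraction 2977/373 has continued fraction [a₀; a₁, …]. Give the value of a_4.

2

2977 = 7·373 + 366, so a_0 = 7
373 = 1·366 + 7, so a_1 = 1
366 = 52·7 + 2, so a_2 = 52
7 = 3·2 + 1, so a_3 = 3
2 = 2·1 + 0, so a_4 = 2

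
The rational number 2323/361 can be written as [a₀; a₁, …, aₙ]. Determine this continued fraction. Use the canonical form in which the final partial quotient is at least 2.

[6; 2, 3, 2, 1, 15]

2323 ÷ 361 → quotient 6, remainder 157
361 ÷ 157 → quotient 2, remainder 47
157 ÷ 47 → quotient 3, remainder 16
47 ÷ 16 → quotient 2, remainder 15
16 ÷ 15 → quotient 1, remainder 1
15 ÷ 1 → quotient 15, remainder 0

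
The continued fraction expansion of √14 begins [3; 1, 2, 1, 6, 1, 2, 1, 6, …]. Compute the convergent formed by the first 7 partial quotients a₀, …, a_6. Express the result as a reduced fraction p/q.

333/89

Start with 2.
1 + 1/(2/1) = 1 + 1/2 = 3/2
6 + 1/(3/2) = 6 + 2/3 = 20/3
1 + 1/(20/3) = 1 + 3/20 = 23/20
2 + 1/(23/20) = 2 + 20/23 = 66/23
1 + 1/(66/23) = 1 + 23/66 = 89/66
3 + 1/(89/66) = 3 + 66/89 = 333/89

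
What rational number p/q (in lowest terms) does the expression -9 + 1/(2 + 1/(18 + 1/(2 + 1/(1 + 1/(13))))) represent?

Compute successive convergents:
a_0 = -9: -9/1
a_1 = 2: -17/2
a_2 = 18: -315/37
a_3 = 2: -647/76
a_4 = 1: -962/113
a_5 = 13: -13153/1545

-13153/1545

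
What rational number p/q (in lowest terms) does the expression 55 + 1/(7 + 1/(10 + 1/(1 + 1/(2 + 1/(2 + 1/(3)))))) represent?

Start with 3.
2 + 1/(3/1) = 2 + 1/3 = 7/3
2 + 1/(7/3) = 2 + 3/7 = 17/7
1 + 1/(17/7) = 1 + 7/17 = 24/17
10 + 1/(24/17) = 10 + 17/24 = 257/24
7 + 1/(257/24) = 7 + 24/257 = 1823/257
55 + 1/(1823/257) = 55 + 257/1823 = 100522/1823

100522/1823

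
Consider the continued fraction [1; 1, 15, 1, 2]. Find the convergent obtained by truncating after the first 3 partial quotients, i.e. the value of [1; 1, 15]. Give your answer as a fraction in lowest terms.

Start with 15.
1 + 1/(15/1) = 1 + 1/15 = 16/15
1 + 1/(16/15) = 1 + 15/16 = 31/16

31/16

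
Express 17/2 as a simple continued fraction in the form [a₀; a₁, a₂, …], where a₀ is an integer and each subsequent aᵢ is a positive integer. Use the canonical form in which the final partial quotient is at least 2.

17 ÷ 2 → quotient 8, remainder 1
2 ÷ 1 → quotient 2, remainder 0

[8; 2]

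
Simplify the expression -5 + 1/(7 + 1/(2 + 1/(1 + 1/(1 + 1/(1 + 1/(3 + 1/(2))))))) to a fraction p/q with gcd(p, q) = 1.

-2369/487

Build up convergents one term at a time:
a_0 = -5: -5/1
a_1 = 7: -34/7
a_2 = 2: -73/15
a_3 = 1: -107/22
a_4 = 1: -180/37
a_5 = 1: -287/59
a_6 = 3: -1041/214
a_7 = 2: -2369/487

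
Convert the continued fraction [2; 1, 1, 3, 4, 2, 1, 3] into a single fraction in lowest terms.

919/358

Start with 3.
1 + 1/(3/1) = 1 + 1/3 = 4/3
2 + 1/(4/3) = 2 + 3/4 = 11/4
4 + 1/(11/4) = 4 + 4/11 = 48/11
3 + 1/(48/11) = 3 + 11/48 = 155/48
1 + 1/(155/48) = 1 + 48/155 = 203/155
1 + 1/(203/155) = 1 + 155/203 = 358/203
2 + 1/(358/203) = 2 + 203/358 = 919/358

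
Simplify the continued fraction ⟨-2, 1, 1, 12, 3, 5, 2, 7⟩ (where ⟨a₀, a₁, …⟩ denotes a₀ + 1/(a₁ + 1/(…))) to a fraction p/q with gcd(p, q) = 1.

-9903/6689

a_0 = -2: -2/1
a_1 = 1: -1/1
a_2 = 1: -3/2
a_3 = 12: -37/25
a_4 = 3: -114/77
a_5 = 5: -607/410
a_6 = 2: -1328/897
a_7 = 7: -9903/6689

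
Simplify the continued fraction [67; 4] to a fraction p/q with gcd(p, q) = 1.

Start with 4.
67 + 1/(4/1) = 67 + 1/4 = 269/4

269/4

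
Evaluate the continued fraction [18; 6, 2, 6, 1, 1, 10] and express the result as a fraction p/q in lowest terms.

34621/1907

a_0 = 18: 18/1
a_1 = 6: 109/6
a_2 = 2: 236/13
a_3 = 6: 1525/84
a_4 = 1: 1761/97
a_5 = 1: 3286/181
a_6 = 10: 34621/1907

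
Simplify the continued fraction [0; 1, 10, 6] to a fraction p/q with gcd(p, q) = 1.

61/67

Start with 6.
10 + 1/(6/1) = 10 + 1/6 = 61/6
1 + 1/(61/6) = 1 + 6/61 = 67/61
0 + 1/(67/61) = 0 + 61/67 = 61/67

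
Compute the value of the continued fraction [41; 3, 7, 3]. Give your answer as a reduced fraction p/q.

2851/69

a_0 = 41: 41/1
a_1 = 3: 124/3
a_2 = 7: 909/22
a_3 = 3: 2851/69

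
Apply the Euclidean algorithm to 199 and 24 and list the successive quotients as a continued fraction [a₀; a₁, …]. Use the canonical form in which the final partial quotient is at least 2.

[8; 3, 2, 3]

199 = 8·24 + 7, so a_0 = 8
24 = 3·7 + 3, so a_1 = 3
7 = 2·3 + 1, so a_2 = 2
3 = 3·1 + 0, so a_3 = 3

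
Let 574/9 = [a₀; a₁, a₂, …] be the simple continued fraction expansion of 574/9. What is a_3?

2

574 ÷ 9 → quotient 63, remainder 7
9 ÷ 7 → quotient 1, remainder 2
7 ÷ 2 → quotient 3, remainder 1
2 ÷ 1 → quotient 2, remainder 0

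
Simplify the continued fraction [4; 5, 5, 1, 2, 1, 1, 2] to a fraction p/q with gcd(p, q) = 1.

2235/533

a_0 = 4: 4/1
a_1 = 5: 21/5
a_2 = 5: 109/26
a_3 = 1: 130/31
a_4 = 2: 369/88
a_5 = 1: 499/119
a_6 = 1: 868/207
a_7 = 2: 2235/533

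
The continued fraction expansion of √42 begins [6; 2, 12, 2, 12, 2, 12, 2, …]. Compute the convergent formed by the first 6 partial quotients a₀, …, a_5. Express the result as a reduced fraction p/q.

Start with 2.
12 + 1/(2/1) = 12 + 1/2 = 25/2
2 + 1/(25/2) = 2 + 2/25 = 52/25
12 + 1/(52/25) = 12 + 25/52 = 649/52
2 + 1/(649/52) = 2 + 52/649 = 1350/649
6 + 1/(1350/649) = 6 + 649/1350 = 8749/1350

8749/1350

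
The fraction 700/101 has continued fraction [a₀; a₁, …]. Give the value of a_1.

1

Repeatedly divide and take the remainder:
700 ÷ 101 → quotient 6, remainder 94
101 ÷ 94 → quotient 1, remainder 7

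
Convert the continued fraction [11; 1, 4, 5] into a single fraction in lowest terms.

a_0 = 11: 11/1
a_1 = 1: 12/1
a_2 = 4: 59/5
a_3 = 5: 307/26

307/26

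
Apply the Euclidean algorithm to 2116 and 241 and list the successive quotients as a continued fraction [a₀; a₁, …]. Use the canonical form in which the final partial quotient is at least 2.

[8; 1, 3, 1, 1, 4, 1, 4]

Repeatedly divide and take the remainder:
2116 ÷ 241 → quotient 8, remainder 188
241 ÷ 188 → quotient 1, remainder 53
188 ÷ 53 → quotient 3, remainder 29
53 ÷ 29 → quotient 1, remainder 24
29 ÷ 24 → quotient 1, remainder 5
24 ÷ 5 → quotient 4, remainder 4
5 ÷ 4 → quotient 1, remainder 1
4 ÷ 1 → quotient 4, remainder 0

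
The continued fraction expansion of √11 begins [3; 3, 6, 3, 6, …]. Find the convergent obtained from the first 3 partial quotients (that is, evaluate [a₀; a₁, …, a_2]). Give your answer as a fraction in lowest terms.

63/19

a_0 = 3: 3/1
a_1 = 3: 10/3
a_2 = 6: 63/19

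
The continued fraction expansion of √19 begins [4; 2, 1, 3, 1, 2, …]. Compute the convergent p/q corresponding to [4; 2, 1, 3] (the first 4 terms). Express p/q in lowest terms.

48/11

Collapse the nested fraction from the inside out:
Start with 3.
1 + 1/(3/1) = 1 + 1/3 = 4/3
2 + 1/(4/3) = 2 + 3/4 = 11/4
4 + 1/(11/4) = 4 + 4/11 = 48/11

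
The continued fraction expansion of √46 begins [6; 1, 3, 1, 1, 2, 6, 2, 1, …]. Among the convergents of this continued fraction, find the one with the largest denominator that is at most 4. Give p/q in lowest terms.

27/4

a_0 = 6: 6/1  (≤ bound)
a_1 = 1: 7/1  (≤ bound)
a_2 = 3: 27/4  (≤ bound)
a_3 = 1: 34/5  (> 4, stop)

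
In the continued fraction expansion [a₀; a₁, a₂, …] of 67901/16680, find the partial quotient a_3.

11

Apply division with remainder until the remainder is 0:
⌊67901/16680⌋ = 4, remainder 1181
⌊16680/1181⌋ = 14, remainder 146
⌊1181/146⌋ = 8, remainder 13
⌊146/13⌋ = 11, remainder 3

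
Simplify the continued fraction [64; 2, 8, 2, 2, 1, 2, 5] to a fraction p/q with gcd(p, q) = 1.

Use the convergent recurrence hₖ = aₖ·hₖ₋₁ + hₖ₋₂ (and likewise for the denominators kₖ):
a_0 = 64: 64/1
a_1 = 2: 129/2
a_2 = 8: 1096/17
a_3 = 2: 2321/36
a_4 = 2: 5738/89
a_5 = 1: 8059/125
a_6 = 2: 21856/339
a_7 = 5: 117339/1820

117339/1820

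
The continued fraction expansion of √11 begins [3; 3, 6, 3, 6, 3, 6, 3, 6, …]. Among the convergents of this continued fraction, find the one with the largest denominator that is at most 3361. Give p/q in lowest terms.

a_0 = 3: 3/1  (≤ bound)
a_1 = 3: 10/3  (≤ bound)
a_2 = 6: 63/19  (≤ bound)
a_3 = 3: 199/60  (≤ bound)
a_4 = 6: 1257/379  (≤ bound)
a_5 = 3: 3970/1197  (≤ bound)
a_6 = 6: 25077/7561  (> 3361, stop)

3970/1197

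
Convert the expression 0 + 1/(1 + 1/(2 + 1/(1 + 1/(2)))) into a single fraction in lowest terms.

a_0 = 0: 0/1
a_1 = 1: 1/1
a_2 = 2: 2/3
a_3 = 1: 3/4
a_4 = 2: 8/11

8/11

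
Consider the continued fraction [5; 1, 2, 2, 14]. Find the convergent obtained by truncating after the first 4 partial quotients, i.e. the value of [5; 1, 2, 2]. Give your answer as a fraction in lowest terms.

Work from the innermost term outward:
Start with 2.
2 + 1/(2/1) = 2 + 1/2 = 5/2
1 + 1/(5/2) = 1 + 2/5 = 7/5
5 + 1/(7/5) = 5 + 5/7 = 40/7

40/7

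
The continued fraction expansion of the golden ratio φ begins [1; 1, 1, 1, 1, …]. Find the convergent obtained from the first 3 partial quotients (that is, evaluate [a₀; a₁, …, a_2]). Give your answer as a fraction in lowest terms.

Use the convergent recurrence hₖ = aₖ·hₖ₋₁ + hₖ₋₂ (and likewise for the denominators kₖ):
a_0 = 1: 1/1
a_1 = 1: 2/1
a_2 = 1: 3/2

3/2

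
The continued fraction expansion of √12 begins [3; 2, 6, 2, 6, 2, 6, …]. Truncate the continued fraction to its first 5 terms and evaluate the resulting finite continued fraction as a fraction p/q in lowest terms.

627/181

Build up convergents one term at a time:
a_0 = 3: 3/1
a_1 = 2: 7/2
a_2 = 6: 45/13
a_3 = 2: 97/28
a_4 = 6: 627/181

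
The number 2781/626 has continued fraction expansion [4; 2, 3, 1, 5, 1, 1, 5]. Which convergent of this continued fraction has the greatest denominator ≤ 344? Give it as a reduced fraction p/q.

502/113

a_0 = 4: 4/1  (≤ bound)
a_1 = 2: 9/2  (≤ bound)
a_2 = 3: 31/7  (≤ bound)
a_3 = 1: 40/9  (≤ bound)
a_4 = 5: 231/52  (≤ bound)
a_5 = 1: 271/61  (≤ bound)
a_6 = 1: 502/113  (≤ bound)
a_7 = 5: 2781/626  (> 344, stop)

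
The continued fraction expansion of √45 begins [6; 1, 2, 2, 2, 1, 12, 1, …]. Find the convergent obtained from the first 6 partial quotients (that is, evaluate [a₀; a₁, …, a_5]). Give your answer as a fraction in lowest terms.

161/24

a_0 = 6: 6/1
a_1 = 1: 7/1
a_2 = 2: 20/3
a_3 = 2: 47/7
a_4 = 2: 114/17
a_5 = 1: 161/24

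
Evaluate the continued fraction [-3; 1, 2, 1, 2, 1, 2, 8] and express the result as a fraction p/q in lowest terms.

Build up convergents one term at a time:
a_0 = -3: -3/1
a_1 = 1: -2/1
a_2 = 2: -7/3
a_3 = 1: -9/4
a_4 = 2: -25/11
a_5 = 1: -34/15
a_6 = 2: -93/41
a_7 = 8: -778/343

-778/343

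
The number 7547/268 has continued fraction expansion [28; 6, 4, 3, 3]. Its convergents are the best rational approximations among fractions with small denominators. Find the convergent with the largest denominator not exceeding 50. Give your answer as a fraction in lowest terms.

704/25

a_0 = 28: 28/1  (≤ bound)
a_1 = 6: 169/6  (≤ bound)
a_2 = 4: 704/25  (≤ bound)
a_3 = 3: 2281/81  (> 50, stop)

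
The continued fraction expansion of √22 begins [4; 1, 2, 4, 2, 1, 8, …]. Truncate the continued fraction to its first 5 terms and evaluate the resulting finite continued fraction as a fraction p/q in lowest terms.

136/29

Start with 2.
4 + 1/(2/1) = 4 + 1/2 = 9/2
2 + 1/(9/2) = 2 + 2/9 = 20/9
1 + 1/(20/9) = 1 + 9/20 = 29/20
4 + 1/(29/20) = 4 + 20/29 = 136/29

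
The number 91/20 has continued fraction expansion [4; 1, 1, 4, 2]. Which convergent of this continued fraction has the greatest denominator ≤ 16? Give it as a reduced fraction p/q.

41/9

a_0 = 4: 4/1  (≤ bound)
a_1 = 1: 5/1  (≤ bound)
a_2 = 1: 9/2  (≤ bound)
a_3 = 4: 41/9  (≤ bound)
a_4 = 2: 91/20  (> 16, stop)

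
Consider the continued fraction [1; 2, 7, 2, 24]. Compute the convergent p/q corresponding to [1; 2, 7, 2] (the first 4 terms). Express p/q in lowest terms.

47/32

Start with 2.
7 + 1/(2/1) = 7 + 1/2 = 15/2
2 + 1/(15/2) = 2 + 2/15 = 32/15
1 + 1/(32/15) = 1 + 15/32 = 47/32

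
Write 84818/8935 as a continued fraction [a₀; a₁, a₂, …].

[9; 2, 34, 7, 1, 1, 2, 3]

⌊84818/8935⌋ = 9, remainder 4403
⌊8935/4403⌋ = 2, remainder 129
⌊4403/129⌋ = 34, remainder 17
⌊129/17⌋ = 7, remainder 10
⌊17/10⌋ = 1, remainder 7
⌊10/7⌋ = 1, remainder 3
⌊7/3⌋ = 2, remainder 1
⌊3/1⌋ = 3, remainder 0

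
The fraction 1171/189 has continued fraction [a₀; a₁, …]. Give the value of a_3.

4

⌊1171/189⌋ = 6, remainder 37
⌊189/37⌋ = 5, remainder 4
⌊37/4⌋ = 9, remainder 1
⌊4/1⌋ = 4, remainder 0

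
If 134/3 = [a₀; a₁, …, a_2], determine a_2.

134 = 44·3 + 2, so a_0 = 44
3 = 1·2 + 1, so a_1 = 1
2 = 2·1 + 0, so a_2 = 2

2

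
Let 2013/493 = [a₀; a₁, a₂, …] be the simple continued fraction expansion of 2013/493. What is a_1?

12

⌊2013/493⌋ = 4, remainder 41
⌊493/41⌋ = 12, remainder 1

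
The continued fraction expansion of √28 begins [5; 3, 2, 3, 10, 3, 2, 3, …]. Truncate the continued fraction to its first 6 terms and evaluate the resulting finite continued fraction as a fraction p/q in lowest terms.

4048/765

Use the convergent recurrence hₖ = aₖ·hₖ₋₁ + hₖ₋₂ (and likewise for the denominators kₖ):
a_0 = 5: 5/1
a_1 = 3: 16/3
a_2 = 2: 37/7
a_3 = 3: 127/24
a_4 = 10: 1307/247
a_5 = 3: 4048/765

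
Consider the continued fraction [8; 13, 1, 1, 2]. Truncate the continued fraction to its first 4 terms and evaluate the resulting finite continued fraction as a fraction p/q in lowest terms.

a_0 = 8: 8/1
a_1 = 13: 105/13
a_2 = 1: 113/14
a_3 = 1: 218/27

218/27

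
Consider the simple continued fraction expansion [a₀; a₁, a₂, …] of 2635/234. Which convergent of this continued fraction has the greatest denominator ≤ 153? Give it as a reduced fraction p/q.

259/23

List convergents until the denominator exceeds the bound:
a_0 = 11: 11/1  (≤ bound)
a_1 = 3: 34/3  (≤ bound)
a_2 = 1: 45/4  (≤ bound)
a_3 = 5: 259/23  (≤ bound)
a_4 = 10: 2635/234  (> 153, stop)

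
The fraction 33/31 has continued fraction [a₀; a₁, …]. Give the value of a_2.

⌊33/31⌋ = 1, remainder 2
⌊31/2⌋ = 15, remainder 1
⌊2/1⌋ = 2, remainder 0

2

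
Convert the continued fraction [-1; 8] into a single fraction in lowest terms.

Starting at the tail and folding back:
Start with 8.
-1 + 1/(8/1) = -1 + 1/8 = -7/8

-7/8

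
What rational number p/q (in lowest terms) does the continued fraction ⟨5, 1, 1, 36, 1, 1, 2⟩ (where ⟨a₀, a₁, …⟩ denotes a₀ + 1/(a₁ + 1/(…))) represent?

2043/371

Collapse the nested fraction from the inside out:
Start with 2.
1 + 1/(2/1) = 1 + 1/2 = 3/2
1 + 1/(3/2) = 1 + 2/3 = 5/3
36 + 1/(5/3) = 36 + 3/5 = 183/5
1 + 1/(183/5) = 1 + 5/183 = 188/183
1 + 1/(188/183) = 1 + 183/188 = 371/188
5 + 1/(371/188) = 5 + 188/371 = 2043/371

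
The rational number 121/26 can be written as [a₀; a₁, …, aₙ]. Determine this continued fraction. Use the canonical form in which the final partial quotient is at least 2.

Repeatedly divide and take the remainder:
⌊121/26⌋ = 4, remainder 17
⌊26/17⌋ = 1, remainder 9
⌊17/9⌋ = 1, remainder 8
⌊9/8⌋ = 1, remainder 1
⌊8/1⌋ = 8, remainder 0

[4; 1, 1, 1, 8]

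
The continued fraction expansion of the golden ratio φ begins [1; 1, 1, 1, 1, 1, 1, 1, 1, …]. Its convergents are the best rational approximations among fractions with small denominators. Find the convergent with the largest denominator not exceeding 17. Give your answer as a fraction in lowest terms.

List convergents until the denominator exceeds the bound:
a_0 = 1: 1/1  (≤ bound)
a_1 = 1: 2/1  (≤ bound)
a_2 = 1: 3/2  (≤ bound)
a_3 = 1: 5/3  (≤ bound)
a_4 = 1: 8/5  (≤ bound)
a_5 = 1: 13/8  (≤ bound)
a_6 = 1: 21/13  (≤ bound)
a_7 = 1: 34/21  (> 17, stop)

21/13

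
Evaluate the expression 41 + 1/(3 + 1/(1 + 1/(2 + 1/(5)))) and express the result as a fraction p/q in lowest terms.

a_0 = 41: 41/1
a_1 = 3: 124/3
a_2 = 1: 165/4
a_3 = 2: 454/11
a_4 = 5: 2435/59

2435/59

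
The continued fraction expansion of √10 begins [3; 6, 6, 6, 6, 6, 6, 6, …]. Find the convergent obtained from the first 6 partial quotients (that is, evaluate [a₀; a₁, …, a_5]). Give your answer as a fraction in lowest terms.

27379/8658

Start with 6.
6 + 1/(6/1) = 6 + 1/6 = 37/6
6 + 1/(37/6) = 6 + 6/37 = 228/37
6 + 1/(228/37) = 6 + 37/228 = 1405/228
6 + 1/(1405/228) = 6 + 228/1405 = 8658/1405
3 + 1/(8658/1405) = 3 + 1405/8658 = 27379/8658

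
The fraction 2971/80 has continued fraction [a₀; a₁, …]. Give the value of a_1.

7

Apply division with remainder until the remainder is 0:
2971 ÷ 80 → quotient 37, remainder 11
80 ÷ 11 → quotient 7, remainder 3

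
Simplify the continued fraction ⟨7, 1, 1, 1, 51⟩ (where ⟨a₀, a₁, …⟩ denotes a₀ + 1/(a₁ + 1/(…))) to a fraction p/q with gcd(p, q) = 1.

1188/155

Collapse the nested fraction from the inside out:
Start with 51.
1 + 1/(51/1) = 1 + 1/51 = 52/51
1 + 1/(52/51) = 1 + 51/52 = 103/52
1 + 1/(103/52) = 1 + 52/103 = 155/103
7 + 1/(155/103) = 7 + 103/155 = 1188/155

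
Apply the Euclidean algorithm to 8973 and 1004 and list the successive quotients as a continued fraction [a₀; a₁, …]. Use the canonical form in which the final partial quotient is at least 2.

[8; 1, 14, 1, 14, 1, 3]

Repeatedly divide and take the remainder:
8973 = 8·1004 + 941, so a_0 = 8
1004 = 1·941 + 63, so a_1 = 1
941 = 14·63 + 59, so a_2 = 14
63 = 1·59 + 4, so a_3 = 1
59 = 14·4 + 3, so a_4 = 14
4 = 1·3 + 1, so a_5 = 1
3 = 3·1 + 0, so a_6 = 3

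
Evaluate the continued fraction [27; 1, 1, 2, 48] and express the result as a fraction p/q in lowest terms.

Starting at the tail and folding back:
Start with 48.
2 + 1/(48/1) = 2 + 1/48 = 97/48
1 + 1/(97/48) = 1 + 48/97 = 145/97
1 + 1/(145/97) = 1 + 97/145 = 242/145
27 + 1/(242/145) = 27 + 145/242 = 6679/242

6679/242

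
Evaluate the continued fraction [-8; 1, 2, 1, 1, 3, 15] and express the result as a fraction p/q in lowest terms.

a_0 = -8: -8/1
a_1 = 1: -7/1
a_2 = 2: -22/3
a_3 = 1: -29/4
a_4 = 1: -51/7
a_5 = 3: -182/25
a_6 = 15: -2781/382

-2781/382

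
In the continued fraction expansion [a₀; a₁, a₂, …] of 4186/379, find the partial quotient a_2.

3

Repeatedly divide and take the remainder:
4186 = 11·379 + 17, so a_0 = 11
379 = 22·17 + 5, so a_1 = 22
17 = 3·5 + 2, so a_2 = 3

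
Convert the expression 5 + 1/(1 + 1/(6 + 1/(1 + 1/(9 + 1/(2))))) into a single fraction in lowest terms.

975/166

Start with 2.
9 + 1/(2/1) = 9 + 1/2 = 19/2
1 + 1/(19/2) = 1 + 2/19 = 21/19
6 + 1/(21/19) = 6 + 19/21 = 145/21
1 + 1/(145/21) = 1 + 21/145 = 166/145
5 + 1/(166/145) = 5 + 145/166 = 975/166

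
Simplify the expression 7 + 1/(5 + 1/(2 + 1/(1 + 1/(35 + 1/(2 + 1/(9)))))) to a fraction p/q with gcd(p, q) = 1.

79011/10993

Starting at the tail and folding back:
Start with 9.
2 + 1/(9/1) = 2 + 1/9 = 19/9
35 + 1/(19/9) = 35 + 9/19 = 674/19
1 + 1/(674/19) = 1 + 19/674 = 693/674
2 + 1/(693/674) = 2 + 674/693 = 2060/693
5 + 1/(2060/693) = 5 + 693/2060 = 10993/2060
7 + 1/(10993/2060) = 7 + 2060/10993 = 79011/10993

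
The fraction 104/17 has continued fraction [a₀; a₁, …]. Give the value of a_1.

⌊104/17⌋ = 6, remainder 2
⌊17/2⌋ = 8, remainder 1

8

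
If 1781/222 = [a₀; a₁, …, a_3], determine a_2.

Repeatedly divide and take the remainder:
1781 = 8·222 + 5, so a_0 = 8
222 = 44·5 + 2, so a_1 = 44
5 = 2·2 + 1, so a_2 = 2

2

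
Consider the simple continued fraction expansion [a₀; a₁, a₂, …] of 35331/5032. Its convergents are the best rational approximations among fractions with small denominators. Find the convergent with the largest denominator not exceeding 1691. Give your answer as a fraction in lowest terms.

List convergents until the denominator exceeds the bound:
a_0 = 7: 7/1  (≤ bound)
a_1 = 47: 330/47  (≤ bound)
a_2 = 35: 11557/1646  (≤ bound)
a_3 = 1: 11887/1693  (> 1691, stop)

11557/1646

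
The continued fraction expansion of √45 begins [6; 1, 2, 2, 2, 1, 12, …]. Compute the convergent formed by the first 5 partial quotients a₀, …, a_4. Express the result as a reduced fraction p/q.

a_0 = 6: 6/1
a_1 = 1: 7/1
a_2 = 2: 20/3
a_3 = 2: 47/7
a_4 = 2: 114/17

114/17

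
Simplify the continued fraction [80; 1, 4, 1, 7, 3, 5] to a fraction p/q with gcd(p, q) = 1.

63209/782

Start with 5.
3 + 1/(5/1) = 3 + 1/5 = 16/5
7 + 1/(16/5) = 7 + 5/16 = 117/16
1 + 1/(117/16) = 1 + 16/117 = 133/117
4 + 1/(133/117) = 4 + 117/133 = 649/133
1 + 1/(649/133) = 1 + 133/649 = 782/649
80 + 1/(782/649) = 80 + 649/782 = 63209/782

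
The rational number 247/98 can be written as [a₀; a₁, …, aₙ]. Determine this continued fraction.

[2; 1, 1, 11, 1, 3]

247 = 2·98 + 51, so a_0 = 2
98 = 1·51 + 47, so a_1 = 1
51 = 1·47 + 4, so a_2 = 1
47 = 11·4 + 3, so a_3 = 11
4 = 1·3 + 1, so a_4 = 1
3 = 3·1 + 0, so a_5 = 3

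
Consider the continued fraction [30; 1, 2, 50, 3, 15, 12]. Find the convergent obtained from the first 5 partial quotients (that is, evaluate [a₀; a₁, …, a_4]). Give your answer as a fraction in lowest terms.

13985/456

a_0 = 30: 30/1
a_1 = 1: 31/1
a_2 = 2: 92/3
a_3 = 50: 4631/151
a_4 = 3: 13985/456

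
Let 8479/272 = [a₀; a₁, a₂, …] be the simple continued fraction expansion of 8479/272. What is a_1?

Apply division with remainder until the remainder is 0:
⌊8479/272⌋ = 31, remainder 47
⌊272/47⌋ = 5, remainder 37

5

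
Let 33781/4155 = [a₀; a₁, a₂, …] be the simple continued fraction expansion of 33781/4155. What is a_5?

1

33781 = 8·4155 + 541, so a_0 = 8
4155 = 7·541 + 368, so a_1 = 7
541 = 1·368 + 173, so a_2 = 1
368 = 2·173 + 22, so a_3 = 2
173 = 7·22 + 19, so a_4 = 7
22 = 1·19 + 3, so a_5 = 1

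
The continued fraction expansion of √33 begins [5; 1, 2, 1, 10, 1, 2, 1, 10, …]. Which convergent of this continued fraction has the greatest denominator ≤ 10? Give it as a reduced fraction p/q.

List convergents until the denominator exceeds the bound:
a_0 = 5: 5/1  (≤ bound)
a_1 = 1: 6/1  (≤ bound)
a_2 = 2: 17/3  (≤ bound)
a_3 = 1: 23/4  (≤ bound)
a_4 = 10: 247/43  (> 10, stop)

23/4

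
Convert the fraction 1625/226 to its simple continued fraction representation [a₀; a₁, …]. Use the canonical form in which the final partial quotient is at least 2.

Apply division with remainder until the remainder is 0:
1625 ÷ 226 → quotient 7, remainder 43
226 ÷ 43 → quotient 5, remainder 11
43 ÷ 11 → quotient 3, remainder 10
11 ÷ 10 → quotient 1, remainder 1
10 ÷ 1 → quotient 10, remainder 0

[7; 5, 3, 1, 10]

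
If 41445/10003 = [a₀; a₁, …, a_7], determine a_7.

2

Apply division with remainder until the remainder is 0:
41445 = 4·10003 + 1433, so a_0 = 4
10003 = 6·1433 + 1405, so a_1 = 6
1433 = 1·1405 + 28, so a_2 = 1
1405 = 50·28 + 5, so a_3 = 50
28 = 5·5 + 3, so a_4 = 5
5 = 1·3 + 2, so a_5 = 1
3 = 1·2 + 1, so a_6 = 1
2 = 2·1 + 0, so a_7 = 2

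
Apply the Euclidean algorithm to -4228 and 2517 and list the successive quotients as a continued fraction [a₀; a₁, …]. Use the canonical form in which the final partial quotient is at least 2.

[-2; 3, 8, 7, 14]

-4228 = -2·2517 + 806, so a_0 = -2
2517 = 3·806 + 99, so a_1 = 3
806 = 8·99 + 14, so a_2 = 8
99 = 7·14 + 1, so a_3 = 7
14 = 14·1 + 0, so a_4 = 14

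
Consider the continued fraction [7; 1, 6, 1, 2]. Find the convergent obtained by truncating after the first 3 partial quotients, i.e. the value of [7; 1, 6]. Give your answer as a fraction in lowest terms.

55/7

a_0 = 7: 7/1
a_1 = 1: 8/1
a_2 = 6: 55/7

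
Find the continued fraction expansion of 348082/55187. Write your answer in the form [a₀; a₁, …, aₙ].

[6; 3, 3, 1, 15, 14, 9, 2]

Repeatedly divide and take the remainder:
⌊348082/55187⌋ = 6, remainder 16960
⌊55187/16960⌋ = 3, remainder 4307
⌊16960/4307⌋ = 3, remainder 4039
⌊4307/4039⌋ = 1, remainder 268
⌊4039/268⌋ = 15, remainder 19
⌊268/19⌋ = 14, remainder 2
⌊19/2⌋ = 9, remainder 1
⌊2/1⌋ = 2, remainder 0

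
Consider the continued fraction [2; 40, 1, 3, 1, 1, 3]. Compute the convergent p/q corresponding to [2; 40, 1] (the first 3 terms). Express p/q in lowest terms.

Starting at the tail and folding back:
Start with 1.
40 + 1/(1/1) = 40 + 1/1 = 41/1
2 + 1/(41/1) = 2 + 1/41 = 83/41

83/41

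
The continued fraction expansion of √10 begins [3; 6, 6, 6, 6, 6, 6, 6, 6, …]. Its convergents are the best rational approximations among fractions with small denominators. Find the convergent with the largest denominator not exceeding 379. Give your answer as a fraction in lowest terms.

721/228

List convergents until the denominator exceeds the bound:
a_0 = 3: 3/1  (≤ bound)
a_1 = 6: 19/6  (≤ bound)
a_2 = 6: 117/37  (≤ bound)
a_3 = 6: 721/228  (≤ bound)
a_4 = 6: 4443/1405  (> 379, stop)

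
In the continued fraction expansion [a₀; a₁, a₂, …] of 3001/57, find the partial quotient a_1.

1

⌊3001/57⌋ = 52, remainder 37
⌊57/37⌋ = 1, remainder 20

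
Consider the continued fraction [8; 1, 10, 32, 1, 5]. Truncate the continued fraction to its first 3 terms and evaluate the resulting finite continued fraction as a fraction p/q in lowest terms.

Work from the innermost term outward:
Start with 10.
1 + 1/(10/1) = 1 + 1/10 = 11/10
8 + 1/(11/10) = 8 + 10/11 = 98/11

98/11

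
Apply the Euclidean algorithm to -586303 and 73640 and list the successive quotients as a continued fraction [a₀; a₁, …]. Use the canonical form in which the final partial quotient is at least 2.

Repeatedly divide and take the remainder:
⌊-586303/73640⌋ = -8, remainder 2817
⌊73640/2817⌋ = 26, remainder 398
⌊2817/398⌋ = 7, remainder 31
⌊398/31⌋ = 12, remainder 26
⌊31/26⌋ = 1, remainder 5
⌊26/5⌋ = 5, remainder 1
⌊5/1⌋ = 5, remainder 0

[-8; 26, 7, 12, 1, 5, 5]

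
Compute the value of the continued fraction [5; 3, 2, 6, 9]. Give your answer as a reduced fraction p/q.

2179/412

Start with 9.
6 + 1/(9/1) = 6 + 1/9 = 55/9
2 + 1/(55/9) = 2 + 9/55 = 119/55
3 + 1/(119/55) = 3 + 55/119 = 412/119
5 + 1/(412/119) = 5 + 119/412 = 2179/412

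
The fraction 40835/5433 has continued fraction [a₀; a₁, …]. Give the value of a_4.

43

Repeatedly divide and take the remainder:
40835 ÷ 5433 → quotient 7, remainder 2804
5433 ÷ 2804 → quotient 1, remainder 2629
2804 ÷ 2629 → quotient 1, remainder 175
2629 ÷ 175 → quotient 15, remainder 4
175 ÷ 4 → quotient 43, remainder 3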